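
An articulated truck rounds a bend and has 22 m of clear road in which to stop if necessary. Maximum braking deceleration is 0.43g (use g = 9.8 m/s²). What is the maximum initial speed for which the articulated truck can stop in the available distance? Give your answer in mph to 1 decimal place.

Maximum speed ≈ 30.5 mph

a = 0.43 × 9.8 = 4.214 m/s².
v²/(2a) = d ⇒ v = √(2 × 4.214 × 22) = √185.42 = 13.6169 m/s.
13.6169 m/s ÷ 0.44704 = 30.460 mph.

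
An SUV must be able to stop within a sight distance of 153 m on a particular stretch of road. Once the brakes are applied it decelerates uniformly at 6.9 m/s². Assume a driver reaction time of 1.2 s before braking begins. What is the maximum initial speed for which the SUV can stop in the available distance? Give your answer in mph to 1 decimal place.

Maximum speed ≈ 85.9 mph

Stopping distance: v·t_r + v²/(2a) = 153 with t_r = 1.2 s and a = 6.900 m/s².
So v² + 16.560 v − 2111.40 = 0.
Positive root: v = −a·t_r + √((a·t_r)² + 2a·d) = −8.280 + √(68.558 + 2111.40) = 38.4100 m/s.
38.4100 m/s ÷ 0.44704 = 85.921 mph.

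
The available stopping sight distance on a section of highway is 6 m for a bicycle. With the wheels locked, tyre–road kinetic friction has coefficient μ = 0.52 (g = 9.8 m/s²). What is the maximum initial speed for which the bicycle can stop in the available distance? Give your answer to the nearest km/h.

Maximum speed ≈ 28 km/h

a = μg = 0.52 × 9.8 = 5.096 m/s².
v²/(2a) = d ⇒ v = √(2 × 5.096 × 6) = √61.15 = 7.8198 m/s.
7.8198 m/s × 3.6 = 28.151 km/h.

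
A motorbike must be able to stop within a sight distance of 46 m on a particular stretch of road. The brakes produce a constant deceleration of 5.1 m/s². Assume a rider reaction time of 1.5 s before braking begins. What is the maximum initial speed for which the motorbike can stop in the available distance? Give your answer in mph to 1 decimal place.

Stopping distance: v·t_r + v²/(2a) = 46 with t_r = 1.5 s and a = 5.100 m/s².
So v² + 15.300 v − 469.20 = 0.
Positive root: v = −a·t_r + √((a·t_r)² + 2a·d) = −7.650 + √(58.523 + 469.20) = 15.3222 m/s.
15.3222 m/s ÷ 0.44704 = 34.275 mph.

Maximum speed ≈ 34.3 mph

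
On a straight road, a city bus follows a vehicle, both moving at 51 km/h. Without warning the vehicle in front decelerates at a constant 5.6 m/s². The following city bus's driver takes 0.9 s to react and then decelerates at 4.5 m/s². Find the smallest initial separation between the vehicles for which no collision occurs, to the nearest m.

51 km/h ÷ 3.6 = 14.1667 m/s.
Leader travels v²/(2a_L) = 200.695 / 11.200 = 17.919 m before stopping.
Follower covers v·t_r = 14.1667 × 0.9 = 12.750 m while reacting, then v²/(2a_F) = 200.695 / 9.000 = 22.299 m while braking, for a total of 12.750 + 22.299 = 35.049 m.
Since a_F ≤ a_L and the follower starts braking later, the follower is never slower than the leader, so the closest approach is when both have stopped.
Minimum gap = 35.049 − 17.919 = 17.130 m.

Minimum gap ≈ 17 m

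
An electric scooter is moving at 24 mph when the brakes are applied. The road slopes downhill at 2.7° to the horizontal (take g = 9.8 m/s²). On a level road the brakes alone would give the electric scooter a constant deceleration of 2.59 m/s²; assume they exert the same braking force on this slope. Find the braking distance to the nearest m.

24 mph × 0.44704 = 10.7290 m/s.
Gravity along the downhill slope reduces the braking deceleration: a_eff = 2.590 − 9.8·sin 2.7° = 2.590 − 0.462 = 2.128 m/s².
Braking distance = v²/(2a) = 10.7290² / (2 × 2.128) = 115.111 / 4.256 = 27.047 m.

Braking distance ≈ 27 m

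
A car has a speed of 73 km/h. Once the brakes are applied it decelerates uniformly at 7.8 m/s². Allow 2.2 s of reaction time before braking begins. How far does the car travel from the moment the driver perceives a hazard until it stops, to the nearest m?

73 km/h ÷ 3.6 = 20.2778 m/s.
Reaction distance = v·t_r = 20.2778 × 2.2 = 44.611 m.
Braking distance = v²/(2a) = 20.2778² / (2 × 7.800) = 411.189 / 15.600 = 26.358 m.
Total = 44.611 + 26.358 = 70.969 m.

Total stopping distance ≈ 71 m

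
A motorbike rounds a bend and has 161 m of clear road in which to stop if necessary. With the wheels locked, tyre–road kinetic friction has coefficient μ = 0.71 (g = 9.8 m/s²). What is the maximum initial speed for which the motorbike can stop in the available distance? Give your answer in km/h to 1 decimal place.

a = μg = 0.71 × 9.8 = 6.958 m/s².
v²/(2a) = d ⇒ v = √(2 × 6.958 × 161) = √2240.48 = 47.3337 m/s.
47.3337 m/s × 3.6 = 170.401 km/h.

Maximum speed ≈ 170.4 km/h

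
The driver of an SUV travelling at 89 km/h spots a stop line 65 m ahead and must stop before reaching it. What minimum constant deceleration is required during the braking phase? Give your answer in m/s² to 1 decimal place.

89 km/h ÷ 3.6 = 24.7222 m/s.
v² = 2a·d ⇒ a = v²/(2d) = 24.7222² / (2 × 65.000) = 611.187 / 130.000 = 4.7014 m/s².

Required deceleration ≈ 4.7 m/s²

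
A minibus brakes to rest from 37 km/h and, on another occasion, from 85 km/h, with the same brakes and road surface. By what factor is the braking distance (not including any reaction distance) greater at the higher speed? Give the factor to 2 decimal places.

Factor ≈ 5.28

Braking distance d = v²/(2a), so with a fixed, d ∝ v².
Factor = (85/37)² = 2.2973² = 5.2776.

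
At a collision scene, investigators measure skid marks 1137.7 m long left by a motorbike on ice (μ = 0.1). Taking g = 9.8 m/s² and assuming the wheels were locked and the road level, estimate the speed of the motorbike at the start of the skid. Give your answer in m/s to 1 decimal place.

Deceleration a = μg = 0.1 × 9.8 = 0.980 m/s².
v = √(2a·d) = √(2 × 0.980 × 1137.7) = √2229.892 = 47.2217 m/s.

Initial speed ≈ 47.2 m/s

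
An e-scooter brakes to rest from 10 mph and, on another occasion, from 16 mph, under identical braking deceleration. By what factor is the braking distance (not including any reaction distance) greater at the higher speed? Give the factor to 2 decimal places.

Braking distance d = v²/(2a), so with a fixed, d ∝ v².
Factor = (16/10)² = 1.6000² = 2.5600.

Factor ≈ 2.56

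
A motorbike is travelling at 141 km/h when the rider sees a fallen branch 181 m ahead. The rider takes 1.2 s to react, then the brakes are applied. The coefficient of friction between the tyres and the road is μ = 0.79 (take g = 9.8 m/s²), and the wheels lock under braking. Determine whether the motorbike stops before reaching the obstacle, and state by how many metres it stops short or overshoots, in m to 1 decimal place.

Yes — it stops 34.9 m short of the obstacle

141 km/h ÷ 3.6 = 39.1667 m/s.
a = μg = 0.79 × 9.8 = 7.742 m/s².
Reaction distance = 39.1667 × 1.2 = 47.000 m.
Braking distance = v²/(2a) = 1534.030 / 15.484 = 99.072 m.
Total stopping distance = 47.000 + 99.072 = 146.072 m, vs 181 m available — it stops with 181 − 146.072 = 34.928 m to spare.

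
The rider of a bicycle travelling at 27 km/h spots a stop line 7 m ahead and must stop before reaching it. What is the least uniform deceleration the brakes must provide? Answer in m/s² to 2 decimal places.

Required deceleration ≈ 4.02 m/s²

27 km/h ÷ 3.6 = 7.5000 m/s.
v² = 2a·d ⇒ a = v²/(2d) = 7.5000² / (2 × 7.000) = 56.250 / 14.000 = 4.0179 m/s².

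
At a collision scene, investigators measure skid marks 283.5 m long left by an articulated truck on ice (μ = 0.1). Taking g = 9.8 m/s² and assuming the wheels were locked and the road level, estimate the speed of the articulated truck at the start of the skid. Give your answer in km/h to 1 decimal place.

Deceleration a = μg = 0.1 × 9.8 = 0.980 m/s².
v = √(2a·d) = √(2 × 0.980 × 283.5) = √555.660 = 23.5724 m/s.
= 23.5724 × 3.6 = 84.861 km/h.

Initial speed ≈ 84.9 km/h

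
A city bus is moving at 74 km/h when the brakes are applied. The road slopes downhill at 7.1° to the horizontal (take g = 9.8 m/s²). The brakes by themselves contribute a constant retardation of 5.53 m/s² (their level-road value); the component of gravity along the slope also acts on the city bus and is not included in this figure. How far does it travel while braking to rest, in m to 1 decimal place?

Braking distance ≈ 48.9 m

74 km/h ÷ 3.6 = 20.5556 m/s.
Gravity along the downhill slope reduces the braking deceleration: a_eff = 5.530 − 9.8·sin 7.1° = 5.530 − 1.211 = 4.319 m/s².
Braking distance = v²/(2a) = 20.5556² / (2 × 4.319) = 422.533 / 8.638 = 48.916 m.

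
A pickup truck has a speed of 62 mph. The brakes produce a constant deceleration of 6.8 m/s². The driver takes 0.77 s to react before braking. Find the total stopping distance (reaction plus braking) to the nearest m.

62 mph × 0.44704 = 27.7165 m/s.
Reaction distance = v·t_r = 27.7165 × 0.77 = 21.342 m.
Braking distance = v²/(2a) = 27.7165² / (2 × 6.800) = 768.204 / 13.600 = 56.486 m.
Total = 21.342 + 56.486 = 77.828 m.

Total stopping distance ≈ 78 m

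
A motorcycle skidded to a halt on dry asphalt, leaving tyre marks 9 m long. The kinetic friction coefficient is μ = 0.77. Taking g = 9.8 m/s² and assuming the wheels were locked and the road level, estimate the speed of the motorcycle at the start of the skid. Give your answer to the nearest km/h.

Initial speed ≈ 42 km/h

Deceleration a = μg = 0.77 × 9.8 = 7.546 m/s².
v = √(2a·d) = √(2 × 7.546 × 9) = √135.828 = 11.6545 m/s.
= 11.6545 × 3.6 = 41.956 km/h.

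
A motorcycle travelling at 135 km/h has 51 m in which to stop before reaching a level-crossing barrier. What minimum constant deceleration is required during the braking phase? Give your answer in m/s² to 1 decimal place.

Required deceleration ≈ 13.8 m/s²

135 km/h ÷ 3.6 = 37.5000 m/s.
v² = 2a·d ⇒ a = v²/(2d) = 37.5000² / (2 × 51.000) = 1406.250 / 102.000 = 13.7868 m/s².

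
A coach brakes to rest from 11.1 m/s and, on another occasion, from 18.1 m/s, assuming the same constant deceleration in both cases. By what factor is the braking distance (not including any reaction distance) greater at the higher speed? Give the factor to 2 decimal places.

Braking distance d = v²/(2a), so with a fixed, d ∝ v².
Factor = (18.1/11.1)² = 1.6306² = 2.6589.

Factor ≈ 2.66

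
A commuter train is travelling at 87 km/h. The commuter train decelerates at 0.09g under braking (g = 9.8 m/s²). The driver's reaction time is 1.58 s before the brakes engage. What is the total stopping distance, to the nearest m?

87 km/h ÷ 3.6 = 24.1667 m/s.
a = 0.09 × 9.8 = 0.882 m/s².
Reaction distance = v·t_r = 24.1667 × 1.58 = 38.183 m.
Braking distance = v²/(2a) = 24.1667² / (2 × 0.882) = 584.029 / 1.764 = 331.082 m.
Total = 38.183 + 331.082 = 369.265 m.

Total stopping distance ≈ 369 m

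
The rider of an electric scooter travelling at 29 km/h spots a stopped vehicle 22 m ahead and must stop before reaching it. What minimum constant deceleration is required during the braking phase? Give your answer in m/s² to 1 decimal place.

Required deceleration ≈ 1.5 m/s²

29 km/h ÷ 3.6 = 8.0556 m/s.
v² = 2a·d ⇒ a = v²/(2d) = 8.0556² / (2 × 22.000) = 64.893 / 44.000 = 1.4748 m/s².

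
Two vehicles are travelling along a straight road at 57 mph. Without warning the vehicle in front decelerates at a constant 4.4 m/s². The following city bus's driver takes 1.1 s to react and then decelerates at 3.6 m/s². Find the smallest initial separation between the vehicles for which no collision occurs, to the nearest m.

Minimum gap ≈ 44 m

57 mph × 0.44704 = 25.4813 m/s.
Leader travels v²/(2a_L) = 649.297 / 8.800 = 73.784 m before stopping.
Follower covers v·t_r = 25.4813 × 1.1 = 28.029 m while reacting, then v²/(2a_F) = 649.297 / 7.200 = 90.180 m while braking, for a total of 28.029 + 90.180 = 118.209 m.
Since a_F ≤ a_L and the follower starts braking later, the follower is never slower than the leader, so the closest approach is when both have stopped.
Minimum gap = 118.209 − 73.784 = 44.425 m.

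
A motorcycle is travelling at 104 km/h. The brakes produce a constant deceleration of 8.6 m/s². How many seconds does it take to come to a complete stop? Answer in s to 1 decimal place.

Braking time ≈ 3.4 s

104 km/h ÷ 3.6 = 28.8889 m/s.
Braking time = v/a = 28.8889 / 8.600 = 3.359 s.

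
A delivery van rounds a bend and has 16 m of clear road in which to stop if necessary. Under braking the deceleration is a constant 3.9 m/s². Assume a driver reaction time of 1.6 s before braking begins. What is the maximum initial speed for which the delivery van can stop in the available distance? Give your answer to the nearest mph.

Maximum speed ≈ 15 mph

Stopping distance: v·t_r + v²/(2a) = 16 with t_r = 1.6 s and a = 3.900 m/s².
So v² + 12.480 v − 124.80 = 0.
Positive root: v = −a·t_r + √((a·t_r)² + 2a·d) = −6.240 + √(38.938 + 124.80) = 6.5560 m/s.
6.5560 m/s ÷ 0.44704 = 14.665 mph.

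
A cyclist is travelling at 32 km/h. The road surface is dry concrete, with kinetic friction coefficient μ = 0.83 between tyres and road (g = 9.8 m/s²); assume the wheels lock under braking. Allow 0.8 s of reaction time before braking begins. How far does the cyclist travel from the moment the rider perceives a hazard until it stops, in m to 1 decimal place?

32 km/h ÷ 3.6 = 8.8889 m/s.
a = μg = 0.83 × 9.8 = 8.134 m/s².
Reaction distance = v·t_r = 8.8889 × 0.8 = 7.111 m.
Braking distance = v²/(2a) = 8.8889² / (2 × 8.134) = 79.013 / 16.268 = 4.857 m.
Total = 7.111 + 4.857 = 11.968 m.

Total stopping distance ≈ 12.0 m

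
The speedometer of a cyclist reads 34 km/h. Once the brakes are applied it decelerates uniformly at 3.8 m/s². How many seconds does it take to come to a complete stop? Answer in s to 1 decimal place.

34 km/h ÷ 3.6 = 9.4444 m/s.
Braking time = v/a = 9.4444 / 3.800 = 2.485 s.

Braking time ≈ 2.5 s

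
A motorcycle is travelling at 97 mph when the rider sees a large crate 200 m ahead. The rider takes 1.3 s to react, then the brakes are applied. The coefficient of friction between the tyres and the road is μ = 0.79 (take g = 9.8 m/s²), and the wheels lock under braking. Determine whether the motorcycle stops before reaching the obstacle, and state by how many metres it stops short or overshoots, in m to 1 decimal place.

Yes — it stops 22.2 m short of the obstacle

97 mph × 0.44704 = 43.3629 m/s.
a = μg = 0.79 × 9.8 = 7.742 m/s².
Reaction distance = 43.3629 × 1.3 = 56.372 m.
Braking distance = v²/(2a) = 1880.341 / 15.484 = 121.438 m.
Total stopping distance = 56.372 + 121.438 = 177.810 m, vs 200 m available — it stops with 200 − 177.810 = 22.190 m to spare.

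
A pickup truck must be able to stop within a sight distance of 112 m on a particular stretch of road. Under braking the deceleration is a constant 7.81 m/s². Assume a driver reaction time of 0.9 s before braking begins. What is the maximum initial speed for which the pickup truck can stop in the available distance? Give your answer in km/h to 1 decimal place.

Maximum speed ≈ 127.4 km/h

Stopping distance: v·t_r + v²/(2a) = 112 with t_r = 0.9 s and a = 7.810 m/s².
So v² + 14.058 v − 1749.44 = 0.
Positive root: v = −a·t_r + √((a·t_r)² + 2a·d) = −7.029 + √(49.407 + 1749.44) = 35.3838 m/s.
35.3838 m/s × 3.6 = 127.382 km/h.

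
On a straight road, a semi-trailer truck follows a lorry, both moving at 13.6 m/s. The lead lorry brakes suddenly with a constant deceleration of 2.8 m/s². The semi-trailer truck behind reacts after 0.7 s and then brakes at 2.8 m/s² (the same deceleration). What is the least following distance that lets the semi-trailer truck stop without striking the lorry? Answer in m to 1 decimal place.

Leader travels v²/(2a_L) = 184.960 / 5.600 = 33.029 m before stopping.
Follower covers v·t_r = 13.6000 × 0.7 = 9.520 m while reacting, then v²/(2a_F) = 184.960 / 5.600 = 33.029 m while braking, for a total of 9.520 + 33.029 = 42.549 m.
Since a_F ≤ a_L and the follower starts braking later, the follower is never slower than the leader, so the closest approach is when both have stopped.
Minimum gap = 42.549 − 33.029 = 9.520 m.

Minimum gap ≈ 9.5 m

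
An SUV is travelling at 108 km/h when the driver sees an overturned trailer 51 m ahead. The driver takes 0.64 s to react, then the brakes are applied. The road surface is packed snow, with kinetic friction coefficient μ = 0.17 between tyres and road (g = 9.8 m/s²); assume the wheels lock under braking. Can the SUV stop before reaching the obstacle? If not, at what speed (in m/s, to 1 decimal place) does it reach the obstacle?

108 km/h ÷ 3.6 = 30.0000 m/s.
a = μg = 0.17 × 9.8 = 1.666 m/s².
Reaction distance = 30.0000 × 0.64 = 19.200 m.
Braking distance needed to stop: v²/(2a) = 900.000 / 3.332 = 270.108 m, so total needed = 19.200 + 270.108 = 289.308 m > 51 m — it cannot stop.
Distance remaining when braking begins: 51 − 19.200 = 31.800 m.
v² = v₀² − 2a·d = 900.000 − 2 × 1.666 × 31.800 = 794.042 m²/s².
v = √794.042 = 28.179 m/s.

No — it strikes the obstacle at 28.2 m/s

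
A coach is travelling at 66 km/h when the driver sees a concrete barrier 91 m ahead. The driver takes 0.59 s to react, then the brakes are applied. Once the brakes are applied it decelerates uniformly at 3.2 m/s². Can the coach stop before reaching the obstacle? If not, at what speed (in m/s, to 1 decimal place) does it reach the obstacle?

66 km/h ÷ 3.6 = 18.3333 m/s.
Reaction distance = 18.3333 × 0.59 = 10.817 m.
Braking distance = v²/(2a) = 336.110 / 6.400 = 52.517 m.
Total stopping distance = 10.817 + 52.517 = 63.334 m, vs 91 m available — it stops with 91 − 63.334 = 27.666 m to spare.

Yes — it stops about 27.7 m short of the obstacle, so it never reaches it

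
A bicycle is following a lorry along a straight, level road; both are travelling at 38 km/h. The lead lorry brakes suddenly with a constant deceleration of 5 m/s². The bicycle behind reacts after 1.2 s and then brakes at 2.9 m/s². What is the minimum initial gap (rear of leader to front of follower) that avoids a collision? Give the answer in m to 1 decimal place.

Minimum gap ≈ 20.7 m

38 km/h ÷ 3.6 = 10.5556 m/s.
Leader travels v²/(2a_L) = 111.421 / 10.000 = 11.142 m before stopping.
Follower covers v·t_r = 10.5556 × 1.2 = 12.667 m while reacting, then v²/(2a_F) = 111.421 / 5.800 = 19.211 m while braking, for a total of 12.667 + 19.211 = 31.878 m.
Since a_F ≤ a_L and the follower starts braking later, the follower is never slower than the leader, so the closest approach is when both have stopped.
Minimum gap = 31.878 − 11.142 = 20.736 m.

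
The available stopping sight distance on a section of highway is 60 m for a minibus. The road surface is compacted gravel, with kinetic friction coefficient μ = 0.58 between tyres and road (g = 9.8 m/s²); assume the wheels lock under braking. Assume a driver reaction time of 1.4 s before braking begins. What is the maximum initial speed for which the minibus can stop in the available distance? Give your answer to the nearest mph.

Maximum speed ≈ 43 mph

a = μg = 0.58 × 9.8 = 5.684 m/s².
Stopping distance: v·t_r + v²/(2a) = 60 with t_r = 1.4 s and a = 5.684 m/s².
So v² + 15.915 v − 682.08 = 0.
Positive root: v = −a·t_r + √((a·t_r)² + 2a·d) = −7.958 + √(63.330 + 682.08) = 19.3442 m/s.
19.3442 m/s ÷ 0.44704 = 43.272 mph.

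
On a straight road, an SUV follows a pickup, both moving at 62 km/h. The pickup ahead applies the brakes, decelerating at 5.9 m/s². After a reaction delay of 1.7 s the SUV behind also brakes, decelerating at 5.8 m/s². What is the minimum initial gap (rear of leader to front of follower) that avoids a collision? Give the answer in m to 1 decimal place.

Minimum gap ≈ 29.7 m

62 km/h ÷ 3.6 = 17.2222 m/s.
Leader travels v²/(2a_L) = 296.604 / 11.800 = 25.136 m before stopping.
Follower covers v·t_r = 17.2222 × 1.7 = 29.278 m while reacting, then v²/(2a_F) = 296.604 / 11.600 = 25.569 m while braking, for a total of 29.278 + 25.569 = 54.847 m.
Since a_F ≤ a_L and the follower starts braking later, the follower is never slower than the leader, so the closest approach is when both have stopped.
Minimum gap = 54.847 − 25.136 = 29.711 m.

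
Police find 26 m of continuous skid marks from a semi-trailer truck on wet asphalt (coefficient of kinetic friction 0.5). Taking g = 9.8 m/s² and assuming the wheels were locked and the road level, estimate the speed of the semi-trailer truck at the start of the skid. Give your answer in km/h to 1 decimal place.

Deceleration a = μg = 0.5 × 9.8 = 4.900 m/s².
v = √(2a·d) = √(2 × 4.900 × 26) = √254.800 = 15.9625 m/s.
= 15.9625 × 3.6 = 57.465 km/h.

Initial speed ≈ 57.5 km/h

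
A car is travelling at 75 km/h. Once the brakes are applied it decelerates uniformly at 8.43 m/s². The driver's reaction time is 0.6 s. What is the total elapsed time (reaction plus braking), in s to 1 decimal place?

Total time ≈ 3.1 s

75 km/h ÷ 3.6 = 20.8333 m/s.
Braking time = v/a = 20.8333 / 8.430 = 2.471 s.
Total = 0.6 + 2.471 = 3.071 s.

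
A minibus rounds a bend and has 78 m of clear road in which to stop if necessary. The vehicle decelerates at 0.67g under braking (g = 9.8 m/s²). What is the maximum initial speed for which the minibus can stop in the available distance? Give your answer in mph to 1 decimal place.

a = 0.67 × 9.8 = 6.566 m/s².
v²/(2a) = d ⇒ v = √(2 × 6.566 × 78) = √1024.30 = 32.0047 m/s.
32.0047 m/s ÷ 0.44704 = 71.592 mph.

Maximum speed ≈ 71.6 mph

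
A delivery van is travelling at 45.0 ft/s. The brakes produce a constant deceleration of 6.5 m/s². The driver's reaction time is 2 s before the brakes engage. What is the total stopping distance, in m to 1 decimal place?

Total stopping distance ≈ 41.9 m

45 ft/s × 0.3048 = 13.7160 m/s.
Reaction distance = v·t_r = 13.7160 × 2 = 27.432 m.
Braking distance = v²/(2a) = 13.7160² / (2 × 6.500) = 188.129 / 13.000 = 14.471 m.
Total = 27.432 + 14.471 = 41.903 m.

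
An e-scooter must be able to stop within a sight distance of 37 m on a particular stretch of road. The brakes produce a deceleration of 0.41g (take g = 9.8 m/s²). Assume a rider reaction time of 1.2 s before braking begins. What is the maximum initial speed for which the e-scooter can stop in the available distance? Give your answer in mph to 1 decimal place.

Maximum speed ≈ 29.3 mph

a = 0.41 × 9.8 = 4.018 m/s².
Stopping distance: v·t_r + v²/(2a) = 37 with t_r = 1.2 s and a = 4.018 m/s².
So v² + 9.643 v − 297.33 = 0.
Positive root: v = −a·t_r + √((a·t_r)² + 2a·d) = −4.822 + √(23.252 + 297.33) = 13.0828 m/s.
13.0828 m/s ÷ 0.44704 = 29.265 mph.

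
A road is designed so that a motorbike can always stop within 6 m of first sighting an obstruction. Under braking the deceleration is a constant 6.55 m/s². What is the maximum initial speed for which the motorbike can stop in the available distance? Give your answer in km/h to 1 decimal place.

Maximum speed ≈ 31.9 km/h

v²/(2a) = d ⇒ v = √(2 × 6.550 × 6) = √78.60 = 8.8657 m/s.
8.8657 m/s × 3.6 = 31.917 km/h.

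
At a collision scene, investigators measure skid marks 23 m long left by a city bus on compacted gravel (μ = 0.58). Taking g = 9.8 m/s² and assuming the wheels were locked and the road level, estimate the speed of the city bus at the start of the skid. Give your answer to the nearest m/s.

Initial speed ≈ 16 m/s

Deceleration a = μg = 0.58 × 9.8 = 5.684 m/s².
v = √(2a·d) = √(2 × 5.684 × 23) = √261.464 = 16.1698 m/s.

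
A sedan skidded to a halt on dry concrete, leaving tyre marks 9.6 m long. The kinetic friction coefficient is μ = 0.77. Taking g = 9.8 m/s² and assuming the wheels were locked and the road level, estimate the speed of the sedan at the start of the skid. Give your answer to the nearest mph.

Deceleration a = μg = 0.77 × 9.8 = 7.546 m/s².
v = √(2a·d) = √(2 × 7.546 × 9.6) = √144.883 = 12.0367 m/s.
= 12.0367 ÷ 0.44704 = 26.925 mph.

Initial speed ≈ 27 mph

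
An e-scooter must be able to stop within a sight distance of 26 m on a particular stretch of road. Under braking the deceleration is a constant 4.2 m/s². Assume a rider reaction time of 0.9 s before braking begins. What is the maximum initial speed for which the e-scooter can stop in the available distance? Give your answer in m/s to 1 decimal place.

Maximum speed ≈ 11.5 m/s

Stopping distance: v·t_r + v²/(2a) = 26 with t_r = 0.9 s and a = 4.200 m/s².
So v² + 7.560 v − 218.40 = 0.
Positive root: v = −a·t_r + √((a·t_r)² + 2a·d) = −3.780 + √(14.288 + 218.40) = 11.4741 m/s.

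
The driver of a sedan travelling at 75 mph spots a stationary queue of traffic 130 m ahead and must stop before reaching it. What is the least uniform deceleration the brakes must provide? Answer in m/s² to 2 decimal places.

Required deceleration ≈ 4.32 m/s²

75 mph × 0.44704 = 33.5280 m/s.
v² = 2a·d ⇒ a = v²/(2d) = 33.5280² / (2 × 130.000) = 1124.127 / 260.000 = 4.3236 m/s².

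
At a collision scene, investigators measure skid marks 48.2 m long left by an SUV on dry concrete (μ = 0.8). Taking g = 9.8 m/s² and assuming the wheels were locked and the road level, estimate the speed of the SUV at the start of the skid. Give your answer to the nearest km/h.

Deceleration a = μg = 0.8 × 9.8 = 7.840 m/s².
v = √(2a·d) = √(2 × 7.840 × 48.2) = √755.776 = 27.4914 m/s.
= 27.4914 × 3.6 = 98.969 km/h.

Initial speed ≈ 99 km/h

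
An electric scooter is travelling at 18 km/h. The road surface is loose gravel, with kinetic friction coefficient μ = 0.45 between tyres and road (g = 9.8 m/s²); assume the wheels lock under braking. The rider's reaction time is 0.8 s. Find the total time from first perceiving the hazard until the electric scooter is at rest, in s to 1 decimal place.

Total time ≈ 1.9 s

18 km/h ÷ 3.6 = 5.0000 m/s.
a = μg = 0.45 × 9.8 = 4.410 m/s².
Braking time = v/a = 5.0000 / 4.410 = 1.134 s.
Total = 0.8 + 1.134 = 1.934 s.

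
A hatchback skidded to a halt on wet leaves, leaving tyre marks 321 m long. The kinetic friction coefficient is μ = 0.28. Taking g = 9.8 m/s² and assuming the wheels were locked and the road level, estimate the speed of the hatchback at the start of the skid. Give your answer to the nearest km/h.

Initial speed ≈ 151 km/h

Deceleration a = μg = 0.28 × 9.8 = 2.744 m/s².
v = √(2a·d) = √(2 × 2.744 × 321) = √1761.648 = 41.9720 m/s.
= 41.9720 × 3.6 = 151.099 km/h.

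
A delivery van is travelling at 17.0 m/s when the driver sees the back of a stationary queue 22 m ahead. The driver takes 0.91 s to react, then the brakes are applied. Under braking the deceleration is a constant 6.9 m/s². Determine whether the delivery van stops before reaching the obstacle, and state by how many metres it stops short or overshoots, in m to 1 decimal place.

No — it overshoots by 14.4 m

Reaction distance = 17.0000 × 0.91 = 15.470 m.
Braking distance = v²/(2a) = 289.000 / 13.800 = 20.942 m.
Total stopping distance = 15.470 + 20.942 = 36.412 m, vs 22 m available — it cannot stop in time and overshoots by 36.412 − 22 = 14.412 m.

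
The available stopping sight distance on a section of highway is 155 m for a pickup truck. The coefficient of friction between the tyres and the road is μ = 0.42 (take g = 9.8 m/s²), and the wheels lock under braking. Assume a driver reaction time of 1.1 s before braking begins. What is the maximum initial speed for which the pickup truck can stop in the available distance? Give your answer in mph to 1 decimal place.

a = μg = 0.42 × 9.8 = 4.116 m/s².
Stopping distance: v·t_r + v²/(2a) = 155 with t_r = 1.1 s and a = 4.116 m/s².
So v² + 9.055 v − 1275.96 = 0.
Positive root: v = −a·t_r + √((a·t_r)² + 2a·d) = −4.528 + √(20.503 + 1275.96) = 31.4784 m/s.
31.4784 m/s ÷ 0.44704 = 70.415 mph.

Maximum speed ≈ 70.4 mph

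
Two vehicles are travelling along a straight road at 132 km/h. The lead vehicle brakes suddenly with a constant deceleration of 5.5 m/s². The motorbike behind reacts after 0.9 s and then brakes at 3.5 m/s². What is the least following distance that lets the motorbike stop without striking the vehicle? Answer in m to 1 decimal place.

132 km/h ÷ 3.6 = 36.6667 m/s.
Leader travels v²/(2a_L) = 1344.447 / 11.000 = 122.222 m before stopping.
Follower covers v·t_r = 36.6667 × 0.9 = 33.000 m while reacting, then v²/(2a_F) = 1344.447 / 7.000 = 192.064 m while braking, for a total of 33.000 + 192.064 = 225.064 m.
Since a_F ≤ a_L and the follower starts braking later, the follower is never slower than the leader, so the closest approach is when both have stopped.
Minimum gap = 225.064 − 122.222 = 102.842 m.

Minimum gap ≈ 102.8 m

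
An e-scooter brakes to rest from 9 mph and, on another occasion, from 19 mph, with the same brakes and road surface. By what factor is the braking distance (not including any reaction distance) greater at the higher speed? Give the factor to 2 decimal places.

Braking distance d = v²/(2a), so with a fixed, d ∝ v².
Factor = (19/9)² = 2.1111² = 4.4567.

Factor ≈ 4.46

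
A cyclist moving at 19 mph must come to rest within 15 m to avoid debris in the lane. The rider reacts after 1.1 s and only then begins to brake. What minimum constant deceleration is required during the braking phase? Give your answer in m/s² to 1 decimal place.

Required deceleration ≈ 6.4 m/s²

19 mph × 0.44704 = 8.4938 m/s.
Distance covered during reaction = 8.4938 × 1.1 = 9.343 m.
Distance available for braking: 15 − 9.343 = 5.657 m.
v² = 2a·d ⇒ a = v²/(2d) = 8.4938² / (2 × 5.657) = 72.145 / 11.314 = 6.3766 m/s².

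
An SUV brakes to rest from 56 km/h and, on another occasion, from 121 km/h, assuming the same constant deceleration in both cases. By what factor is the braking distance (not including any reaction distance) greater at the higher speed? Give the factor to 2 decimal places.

Factor ≈ 4.67

Braking distance d = v²/(2a), so with a fixed, d ∝ v².
Factor = (121/56)² = 2.1607² = 4.6686.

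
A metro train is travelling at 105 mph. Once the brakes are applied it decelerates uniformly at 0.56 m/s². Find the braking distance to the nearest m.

105 mph × 0.44704 = 46.9392 m/s.
Braking distance = v²/(2a) = 46.9392² / (2 × 0.560) = 2203.288 / 1.120 = 1967.221 m.

Braking distance ≈ 1967 m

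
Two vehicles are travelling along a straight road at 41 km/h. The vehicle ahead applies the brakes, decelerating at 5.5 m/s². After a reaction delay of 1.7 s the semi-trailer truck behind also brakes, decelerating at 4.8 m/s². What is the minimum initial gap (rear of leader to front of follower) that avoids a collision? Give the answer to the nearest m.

41 km/h ÷ 3.6 = 11.3889 m/s.
Leader travels v²/(2a_L) = 129.707 / 11.000 = 11.792 m before stopping.
Follower covers v·t_r = 11.3889 × 1.7 = 19.361 m while reacting, then v²/(2a_F) = 129.707 / 9.600 = 13.511 m while braking, for a total of 19.361 + 13.511 = 32.872 m.
Since a_F ≤ a_L and the follower starts braking later, the follower is never slower than the leader, so the closest approach is when both have stopped.
Minimum gap = 32.872 − 11.792 = 21.080 m.

Minimum gap ≈ 21 m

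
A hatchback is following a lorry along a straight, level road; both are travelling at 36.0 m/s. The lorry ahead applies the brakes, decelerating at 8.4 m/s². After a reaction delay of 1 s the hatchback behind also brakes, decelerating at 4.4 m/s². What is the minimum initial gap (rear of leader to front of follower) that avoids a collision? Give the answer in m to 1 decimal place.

Minimum gap ≈ 106.1 m

Leader travels v²/(2a_L) = 1296.000 / 16.800 = 77.143 m before stopping.
Follower covers v·t_r = 36.0000 × 1 = 36.000 m while reacting, then v²/(2a_F) = 1296.000 / 8.800 = 147.273 m while braking, for a total of 36.000 + 147.273 = 183.273 m.
Since a_F ≤ a_L and the follower starts braking later, the follower is never slower than the leader, so the closest approach is when both have stopped.
Minimum gap = 183.273 − 77.143 = 106.130 m.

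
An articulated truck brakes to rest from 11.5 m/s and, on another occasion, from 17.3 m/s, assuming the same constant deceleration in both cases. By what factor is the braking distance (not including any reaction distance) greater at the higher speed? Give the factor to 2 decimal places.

Braking distance d = v²/(2a), so with a fixed, d ∝ v².
Factor = (17.3/11.5)² = 1.5043² = 2.2629.

Factor ≈ 2.26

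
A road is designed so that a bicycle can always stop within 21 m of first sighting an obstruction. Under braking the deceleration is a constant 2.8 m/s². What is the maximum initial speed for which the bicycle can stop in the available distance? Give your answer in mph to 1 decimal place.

Maximum speed ≈ 24.3 mph

v²/(2a) = d ⇒ v = √(2 × 2.800 × 21) = √117.60 = 10.8444 m/s.
10.8444 m/s ÷ 0.44704 = 24.258 mph.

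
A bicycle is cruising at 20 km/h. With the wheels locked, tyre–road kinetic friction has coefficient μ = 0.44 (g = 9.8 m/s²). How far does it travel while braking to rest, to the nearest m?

20 km/h ÷ 3.6 = 5.5556 m/s.
a = μg = 0.44 × 9.8 = 4.312 m/s².
Braking distance = v²/(2a) = 5.5556² / (2 × 4.312) = 30.865 / 8.624 = 3.579 m.

Braking distance ≈ 4 m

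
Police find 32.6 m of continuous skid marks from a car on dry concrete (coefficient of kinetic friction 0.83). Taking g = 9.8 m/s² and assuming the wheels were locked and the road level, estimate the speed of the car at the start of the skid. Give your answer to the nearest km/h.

Deceleration a = μg = 0.83 × 9.8 = 8.134 m/s².
v = √(2a·d) = √(2 × 8.134 × 32.6) = √530.337 = 23.0290 m/s.
= 23.0290 × 3.6 = 82.904 km/h.

Initial speed ≈ 83 km/h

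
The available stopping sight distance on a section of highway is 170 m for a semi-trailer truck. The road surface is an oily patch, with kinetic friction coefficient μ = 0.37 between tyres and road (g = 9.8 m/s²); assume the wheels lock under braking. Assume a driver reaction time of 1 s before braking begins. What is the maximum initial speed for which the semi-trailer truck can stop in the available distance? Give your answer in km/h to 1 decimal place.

Maximum speed ≈ 114.0 km/h

a = μg = 0.37 × 9.8 = 3.626 m/s².
Stopping distance: v·t_r + v²/(2a) = 170 with t_r = 1 s and a = 3.626 m/s².
So v² + 7.252 v − 1232.84 = 0.
Positive root: v = −a·t_r + √((a·t_r)² + 2a·d) = −3.626 + √(13.148 + 1232.84) = 31.6726 m/s.
31.6726 m/s × 3.6 = 114.021 km/h.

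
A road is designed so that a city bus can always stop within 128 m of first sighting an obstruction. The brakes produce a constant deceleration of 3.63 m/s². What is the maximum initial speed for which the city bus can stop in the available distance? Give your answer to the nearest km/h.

Maximum speed ≈ 110 km/h

v²/(2a) = d ⇒ v = √(2 × 3.630 × 128) = √929.28 = 30.4841 m/s.
30.4841 m/s × 3.6 = 109.743 km/h.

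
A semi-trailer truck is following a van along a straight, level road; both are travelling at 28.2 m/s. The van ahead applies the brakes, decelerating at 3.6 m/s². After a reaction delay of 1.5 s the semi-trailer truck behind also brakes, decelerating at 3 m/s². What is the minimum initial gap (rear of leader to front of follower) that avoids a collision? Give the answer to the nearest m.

Leader travels v²/(2a_L) = 795.240 / 7.200 = 110.450 m before stopping.
Follower covers v·t_r = 28.2000 × 1.5 = 42.300 m while reacting, then v²/(2a_F) = 795.240 / 6.000 = 132.540 m while braking, for a total of 42.300 + 132.540 = 174.840 m.
Since a_F ≤ a_L and the follower starts braking later, the follower is never slower than the leader, so the closest approach is when both have stopped.
Minimum gap = 174.840 − 110.450 = 64.390 m.

Minimum gap ≈ 64 m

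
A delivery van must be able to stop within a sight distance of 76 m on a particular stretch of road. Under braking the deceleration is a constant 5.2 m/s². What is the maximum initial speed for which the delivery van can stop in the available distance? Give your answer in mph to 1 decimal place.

v²/(2a) = d ⇒ v = √(2 × 5.200 × 76) = √790.40 = 28.1141 m/s.
28.1141 m/s ÷ 0.44704 = 62.889 mph.

Maximum speed ≈ 62.9 mph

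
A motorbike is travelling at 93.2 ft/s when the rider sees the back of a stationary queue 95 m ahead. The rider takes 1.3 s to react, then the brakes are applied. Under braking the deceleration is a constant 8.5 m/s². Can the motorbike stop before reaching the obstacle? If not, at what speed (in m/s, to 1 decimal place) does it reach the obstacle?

Yes — it stops about 10.6 m short of the obstacle, so it never reaches it

93.2 ft/s × 0.3048 = 28.4074 m/s.
Reaction distance = 28.4074 × 1.3 = 36.930 m.
Braking distance = v²/(2a) = 806.980 / 17.000 = 47.469 m.
Total stopping distance = 36.930 + 47.469 = 84.399 m, vs 95 m available — it stops with 95 − 84.399 = 10.601 m to spare.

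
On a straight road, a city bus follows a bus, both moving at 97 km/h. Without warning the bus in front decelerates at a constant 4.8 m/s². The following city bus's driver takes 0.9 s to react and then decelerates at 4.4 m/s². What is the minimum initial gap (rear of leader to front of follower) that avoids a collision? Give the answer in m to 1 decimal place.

97 km/h ÷ 3.6 = 26.9444 m/s.
Leader travels v²/(2a_L) = 726.001 / 9.600 = 75.625 m before stopping.
Follower covers v·t_r = 26.9444 × 0.9 = 24.250 m while reacting, then v²/(2a_F) = 726.001 / 8.800 = 82.500 m while braking, for a total of 24.250 + 82.500 = 106.750 m.
Since a_F ≤ a_L and the follower starts braking later, the follower is never slower than the leader, so the closest approach is when both have stopped.
Minimum gap = 106.750 − 75.625 = 31.125 m.

Minimum gap ≈ 31.1 m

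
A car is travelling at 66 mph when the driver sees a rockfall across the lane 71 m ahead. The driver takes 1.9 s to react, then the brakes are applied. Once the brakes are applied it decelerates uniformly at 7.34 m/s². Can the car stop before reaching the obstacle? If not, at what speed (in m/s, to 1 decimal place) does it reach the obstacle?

66 mph × 0.44704 = 29.5046 m/s.
Reaction distance = 29.5046 × 1.9 = 56.059 m.
Braking distance needed to stop: v²/(2a) = 870.521 / 14.680 = 59.300 m, so total needed = 56.059 + 59.300 = 115.359 m > 71 m — it cannot stop.
Distance remaining when braking begins: 71 − 56.059 = 14.941 m.
v² = v₀² − 2a·d = 870.521 − 2 × 7.340 × 14.941 = 651.187 m²/s².
v = √651.187 = 25.518 m/s.

No — it strikes the obstacle at 25.5 m/s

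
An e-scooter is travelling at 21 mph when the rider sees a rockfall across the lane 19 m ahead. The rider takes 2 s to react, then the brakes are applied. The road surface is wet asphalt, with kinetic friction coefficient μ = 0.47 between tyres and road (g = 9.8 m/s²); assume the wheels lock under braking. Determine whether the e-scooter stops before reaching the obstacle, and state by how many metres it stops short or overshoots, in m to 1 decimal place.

No — it overshoots by 9.3 m

21 mph × 0.44704 = 9.3878 m/s.
a = μg = 0.47 × 9.8 = 4.606 m/s².
Reaction distance = 9.3878 × 2 = 18.776 m.
Braking distance = v²/(2a) = 88.131 / 9.212 = 9.567 m.
Total stopping distance = 18.776 + 9.567 = 28.343 m, vs 19 m available — it cannot stop in time and overshoots by 28.343 − 19 = 9.343 m.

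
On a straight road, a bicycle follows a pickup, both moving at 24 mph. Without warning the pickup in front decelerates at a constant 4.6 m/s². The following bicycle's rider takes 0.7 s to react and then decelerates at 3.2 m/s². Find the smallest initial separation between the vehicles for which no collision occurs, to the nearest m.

Minimum gap ≈ 13 m

24 mph × 0.44704 = 10.7290 m/s.
Leader travels v²/(2a_L) = 115.111 / 9.200 = 12.512 m before stopping.
Follower covers v·t_r = 10.7290 × 0.7 = 7.510 m while reacting, then v²/(2a_F) = 115.111 / 6.400 = 17.986 m while braking, for a total of 7.510 + 17.986 = 25.496 m.
Since a_F ≤ a_L and the follower starts braking later, the follower is never slower than the leader, so the closest approach is when both have stopped.
Minimum gap = 25.496 − 12.512 = 12.984 m.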